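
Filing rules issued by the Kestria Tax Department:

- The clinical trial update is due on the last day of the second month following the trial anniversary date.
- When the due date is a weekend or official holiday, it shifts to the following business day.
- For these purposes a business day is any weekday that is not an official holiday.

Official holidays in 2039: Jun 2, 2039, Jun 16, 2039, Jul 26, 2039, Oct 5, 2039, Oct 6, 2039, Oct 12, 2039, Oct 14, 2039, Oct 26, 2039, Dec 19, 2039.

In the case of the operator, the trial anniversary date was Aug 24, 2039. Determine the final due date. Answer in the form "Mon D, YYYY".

2 months after Aug 24, 2039 falls in October 2039; the last day of that month is Oct 31, 2039.
Oct 31, 2039 falls on a Monday, which is a business day, so no adjustment is needed.
Deadline: Oct 31, 2039.

Oct 31, 2039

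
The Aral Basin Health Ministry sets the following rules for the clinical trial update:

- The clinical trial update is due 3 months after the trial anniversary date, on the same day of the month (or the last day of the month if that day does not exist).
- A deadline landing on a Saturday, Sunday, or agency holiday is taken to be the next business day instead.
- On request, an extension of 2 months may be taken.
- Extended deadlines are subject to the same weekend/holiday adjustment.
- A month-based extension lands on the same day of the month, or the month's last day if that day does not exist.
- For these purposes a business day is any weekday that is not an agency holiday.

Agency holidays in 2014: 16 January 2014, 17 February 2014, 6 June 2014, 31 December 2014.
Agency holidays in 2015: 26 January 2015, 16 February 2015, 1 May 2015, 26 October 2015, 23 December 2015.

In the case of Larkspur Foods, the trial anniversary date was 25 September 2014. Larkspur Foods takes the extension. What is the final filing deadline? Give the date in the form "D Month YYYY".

25 February 2015

3 months after 25 September 2014, on the same day of the month, is 25 December 2014.
25 December 2014 (Thursday) is already a business day.
Add 2 months to 25 December 2014: 25 February 2015.
25 February 2015 falls on a Wednesday, which is a business day, so no adjustment is needed.
So the filing is due 25 February 2015.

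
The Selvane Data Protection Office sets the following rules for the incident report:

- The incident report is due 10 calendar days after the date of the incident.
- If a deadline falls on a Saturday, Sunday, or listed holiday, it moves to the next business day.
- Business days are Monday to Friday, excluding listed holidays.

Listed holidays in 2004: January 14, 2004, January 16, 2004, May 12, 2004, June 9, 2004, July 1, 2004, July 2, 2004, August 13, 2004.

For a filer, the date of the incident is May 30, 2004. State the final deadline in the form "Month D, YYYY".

Trigger date May 30, 2004 + 10 calendar days = June 9, 2004.
June 9, 2004 falls on a listed holiday. Rolling to the next business day gives June 10, 2004, a Thursday.
The final due date is June 10, 2004.

June 10, 2004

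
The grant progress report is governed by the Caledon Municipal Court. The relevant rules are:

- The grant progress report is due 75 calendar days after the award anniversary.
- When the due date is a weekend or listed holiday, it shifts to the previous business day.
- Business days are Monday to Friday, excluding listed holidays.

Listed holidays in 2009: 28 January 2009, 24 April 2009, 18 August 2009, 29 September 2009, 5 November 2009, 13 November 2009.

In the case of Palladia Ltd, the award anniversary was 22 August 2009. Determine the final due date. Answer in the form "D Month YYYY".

From 22 August 2009, 75 calendar days later is 5 November 2009.
5 November 2009 is a listed holiday; the preceding business day is 4 November 2009 (Wednesday).
So the filing is due 4 November 2009.

4 November 2009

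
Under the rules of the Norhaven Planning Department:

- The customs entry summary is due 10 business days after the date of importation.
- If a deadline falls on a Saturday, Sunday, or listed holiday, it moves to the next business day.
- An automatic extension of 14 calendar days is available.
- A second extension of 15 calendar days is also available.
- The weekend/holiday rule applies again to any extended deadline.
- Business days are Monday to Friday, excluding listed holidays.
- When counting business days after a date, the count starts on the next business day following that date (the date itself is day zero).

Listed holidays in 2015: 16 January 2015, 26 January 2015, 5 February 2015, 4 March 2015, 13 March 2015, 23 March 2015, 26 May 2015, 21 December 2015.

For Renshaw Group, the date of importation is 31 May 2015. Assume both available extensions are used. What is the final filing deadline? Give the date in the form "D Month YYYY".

13 July 2015

Starting the day after 31 May 2015 and counting 10 business days lands on 12 June 2015.
12 June 2015 is a Friday and not a listed holiday, so it stands.
With the 14-day extension, 12 June 2015 becomes 26 June 2015.
26 June 2015 falls on a Friday, which is a business day, so no adjustment is needed.
With the 15-day extension, 26 June 2015 becomes 11 July 2015.
11 July 2015 is a Saturday; the next business day is 13 July 2015 (Monday).
Deadline: 13 July 2015.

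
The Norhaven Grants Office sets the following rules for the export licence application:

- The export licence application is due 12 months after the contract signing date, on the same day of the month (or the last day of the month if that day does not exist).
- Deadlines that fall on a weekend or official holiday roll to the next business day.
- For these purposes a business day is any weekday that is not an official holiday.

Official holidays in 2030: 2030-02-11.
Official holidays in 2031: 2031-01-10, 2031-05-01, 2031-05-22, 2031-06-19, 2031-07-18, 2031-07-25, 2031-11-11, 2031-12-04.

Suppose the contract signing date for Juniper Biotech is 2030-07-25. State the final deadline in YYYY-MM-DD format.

12 months from 2030-07-25 is 2031-07-25.
Because 2031-07-25 is a listed holiday, the deadline becomes 2031-07-28 (Monday).
Final deadline: 2031-07-28.

2031-07-28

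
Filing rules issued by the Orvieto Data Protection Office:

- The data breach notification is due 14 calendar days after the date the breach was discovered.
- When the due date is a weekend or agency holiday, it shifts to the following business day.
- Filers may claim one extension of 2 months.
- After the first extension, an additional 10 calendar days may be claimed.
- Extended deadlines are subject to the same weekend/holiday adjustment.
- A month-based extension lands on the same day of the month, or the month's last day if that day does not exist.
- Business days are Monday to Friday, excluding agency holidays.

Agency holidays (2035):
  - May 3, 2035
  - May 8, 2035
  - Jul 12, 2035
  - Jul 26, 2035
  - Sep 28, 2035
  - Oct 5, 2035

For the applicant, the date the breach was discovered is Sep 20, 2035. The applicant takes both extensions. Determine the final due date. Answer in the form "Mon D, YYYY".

From Sep 20, 2035, 14 calendar days later is Oct 4, 2035.
Since Oct 4, 2035 is a Thursday and not a holiday, the date is unchanged.
Applying the 2 months extension: 2 months after Oct 4, 2035 is Dec 4, 2035.
Dec 4, 2035 is a Tuesday and not a listed holiday, so it stands.
The 10-calendar-day extension moves the deadline from Dec 4, 2035 to Dec 14, 2035.
Dec 14, 2035 falls on a Friday, which is a business day, so no adjustment is needed.
Deadline: Dec 14, 2035.

Dec 14, 2035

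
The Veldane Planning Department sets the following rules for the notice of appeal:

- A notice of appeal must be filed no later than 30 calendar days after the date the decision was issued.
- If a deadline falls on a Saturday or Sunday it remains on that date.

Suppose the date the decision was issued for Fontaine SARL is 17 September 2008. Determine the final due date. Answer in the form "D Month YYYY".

17 October 2008

Trigger date 17 September 2008 + 30 calendar days = 17 October 2008.
17 October 2008 falls on a Friday. The rules make no weekend/holiday allowance, so it remains 17 October 2008.
So the filing is due 17 October 2008.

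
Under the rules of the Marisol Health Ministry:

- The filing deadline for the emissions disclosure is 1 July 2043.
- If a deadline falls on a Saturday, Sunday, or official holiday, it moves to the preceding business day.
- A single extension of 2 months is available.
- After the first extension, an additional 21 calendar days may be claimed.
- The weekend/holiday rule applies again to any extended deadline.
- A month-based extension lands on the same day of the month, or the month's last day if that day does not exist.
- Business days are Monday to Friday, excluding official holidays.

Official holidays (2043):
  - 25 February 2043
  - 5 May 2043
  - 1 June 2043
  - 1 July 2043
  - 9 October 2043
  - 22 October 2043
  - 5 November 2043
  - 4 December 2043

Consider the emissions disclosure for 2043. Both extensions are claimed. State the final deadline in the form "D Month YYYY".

The statutory due date is 1 July 2043.
1 July 2043 is a listed holiday, so it moves to the preceding business day, 30 June 2043 (Tuesday).
The 2 months extension carries 30 June 2043 to 30 August 2043.
30 August 2043 is a Sunday; the preceding business day is 28 August 2043 (Friday).
The 21-calendar-day extension moves the deadline from 28 August 2043 to 18 September 2043.
18 September 2043 falls on a Friday, which is a business day, so no adjustment is needed.
So the filing is due 18 September 2043.

18 September 2043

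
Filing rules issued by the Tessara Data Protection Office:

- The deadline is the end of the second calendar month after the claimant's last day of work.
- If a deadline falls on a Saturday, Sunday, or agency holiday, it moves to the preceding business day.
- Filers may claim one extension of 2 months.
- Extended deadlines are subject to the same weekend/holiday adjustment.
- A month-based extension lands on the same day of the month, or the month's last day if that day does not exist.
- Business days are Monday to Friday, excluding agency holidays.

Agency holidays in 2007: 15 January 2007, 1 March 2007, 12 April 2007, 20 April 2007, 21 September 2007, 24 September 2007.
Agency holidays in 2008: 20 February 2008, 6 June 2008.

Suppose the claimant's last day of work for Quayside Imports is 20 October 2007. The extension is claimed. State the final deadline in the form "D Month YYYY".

2 months after 20 October 2007 is December 2007; that month ends on 31 December 2007.
31 December 2007 falls on a Monday, which is a business day, so no adjustment is needed.
The 2 months extension carries 31 December 2007 to 29 February 2008 (day 31 does not exist in February, so the month's last day is used).
Since 29 February 2008 is a Friday and not a holiday, the date is unchanged.
So the filing is due 29 February 2008.

29 February 2008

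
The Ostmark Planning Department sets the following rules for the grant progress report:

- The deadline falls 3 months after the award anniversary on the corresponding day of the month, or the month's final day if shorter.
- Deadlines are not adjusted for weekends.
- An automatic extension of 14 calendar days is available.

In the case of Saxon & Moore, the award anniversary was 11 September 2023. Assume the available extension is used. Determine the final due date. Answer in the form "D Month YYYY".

Moving 3 months forward from 11 September 2023 on the corresponding day gives 11 December 2023.
11 December 2023 falls on a Monday. The rules make no weekend/holiday allowance, so it remains 11 December 2023.
Applying the 14-calendar-day extension: 11 December 2023 + 14 days = 25 December 2023.
25 December 2023 falls on a Monday. The rules make no weekend/holiday allowance, so it remains 25 December 2023.
Deadline: 25 December 2023.

25 December 2023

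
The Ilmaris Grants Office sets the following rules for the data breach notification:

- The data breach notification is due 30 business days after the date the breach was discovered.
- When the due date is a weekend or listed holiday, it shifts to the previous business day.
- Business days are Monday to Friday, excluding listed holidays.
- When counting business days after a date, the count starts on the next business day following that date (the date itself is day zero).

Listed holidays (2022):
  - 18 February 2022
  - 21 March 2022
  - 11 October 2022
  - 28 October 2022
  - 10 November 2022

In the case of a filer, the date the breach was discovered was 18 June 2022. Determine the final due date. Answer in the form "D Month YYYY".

29 July 2022

30 business days after 18 June 2022, excluding weekends and holidays, is 29 July 2022.
29 July 2022 (Friday) is already a business day.
The final due date is 29 July 2022.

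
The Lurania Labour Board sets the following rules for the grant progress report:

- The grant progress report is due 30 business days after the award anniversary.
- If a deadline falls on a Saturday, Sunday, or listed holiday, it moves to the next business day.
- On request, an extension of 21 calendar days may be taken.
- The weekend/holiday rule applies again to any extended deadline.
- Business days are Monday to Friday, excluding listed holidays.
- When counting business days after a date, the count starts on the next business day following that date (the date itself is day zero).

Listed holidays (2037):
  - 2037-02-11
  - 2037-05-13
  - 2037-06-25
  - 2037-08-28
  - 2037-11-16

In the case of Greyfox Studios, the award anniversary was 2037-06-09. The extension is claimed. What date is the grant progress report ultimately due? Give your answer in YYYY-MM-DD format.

30 business days after 2037-06-09, excluding weekends and holidays, is 2037-07-22.
Since 2037-07-22 is a Wednesday and not a holiday, the date is unchanged.
The 21-calendar-day extension moves the deadline from 2037-07-22 to 2037-08-12.
2037-08-12 (Wednesday) is already a business day.
The final due date is 2037-08-12.

2037-08-12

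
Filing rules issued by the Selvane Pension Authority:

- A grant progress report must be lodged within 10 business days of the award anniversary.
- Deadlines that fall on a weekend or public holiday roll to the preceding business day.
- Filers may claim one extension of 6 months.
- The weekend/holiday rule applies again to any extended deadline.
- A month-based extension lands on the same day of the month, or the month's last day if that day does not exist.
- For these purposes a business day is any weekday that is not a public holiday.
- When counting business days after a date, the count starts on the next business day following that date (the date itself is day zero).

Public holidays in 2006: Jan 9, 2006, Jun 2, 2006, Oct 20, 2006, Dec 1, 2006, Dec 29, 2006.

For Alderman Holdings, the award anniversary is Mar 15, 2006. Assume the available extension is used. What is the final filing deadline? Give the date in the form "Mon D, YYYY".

10 business days after Mar 15, 2006, excluding weekends and holidays, is Mar 29, 2006.
Since Mar 29, 2006 is a Wednesday and not a holiday, the date is unchanged.
Add 6 months to Mar 29, 2006: Sep 29, 2006.
Sep 29, 2006 falls on a Friday, which is a business day, so no adjustment is needed.
The final due date is Sep 29, 2006.

Sep 29, 2006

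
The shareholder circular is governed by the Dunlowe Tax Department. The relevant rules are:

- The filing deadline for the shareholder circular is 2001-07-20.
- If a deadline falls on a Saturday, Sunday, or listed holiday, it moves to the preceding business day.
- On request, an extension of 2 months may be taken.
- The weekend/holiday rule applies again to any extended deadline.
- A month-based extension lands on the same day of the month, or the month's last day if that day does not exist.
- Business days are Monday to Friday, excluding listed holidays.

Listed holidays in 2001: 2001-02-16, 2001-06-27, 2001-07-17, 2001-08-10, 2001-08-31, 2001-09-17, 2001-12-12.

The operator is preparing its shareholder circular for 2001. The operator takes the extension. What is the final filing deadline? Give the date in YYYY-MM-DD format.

2001-09-20

The stated deadline is 2001-07-20.
2001-07-20 falls on a Friday, which is a business day, so no adjustment is needed.
Add 2 months to 2001-07-20: 2001-09-20.
Since 2001-09-20 is a Thursday and not a holiday, the date is unchanged.
Final deadline: 2001-09-20.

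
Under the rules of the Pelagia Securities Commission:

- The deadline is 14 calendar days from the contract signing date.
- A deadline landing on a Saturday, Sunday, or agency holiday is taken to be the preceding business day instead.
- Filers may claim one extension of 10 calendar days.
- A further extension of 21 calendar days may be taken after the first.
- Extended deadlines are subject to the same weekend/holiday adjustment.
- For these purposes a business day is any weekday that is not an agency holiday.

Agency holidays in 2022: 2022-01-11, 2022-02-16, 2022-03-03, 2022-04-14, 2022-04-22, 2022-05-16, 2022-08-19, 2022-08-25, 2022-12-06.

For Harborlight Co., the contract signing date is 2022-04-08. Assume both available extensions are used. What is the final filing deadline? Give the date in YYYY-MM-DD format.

From 2022-04-08, 14 calendar days later is 2022-04-22.
2022-04-22 is a listed holiday, so it moves to the preceding business day, 2022-04-21 (Thursday).
With the 10-day extension, 2022-04-21 becomes 2022-05-01.
2022-05-01 is a Sunday; the preceding business day is 2022-04-29 (Friday).
With the 21-day extension, 2022-04-29 becomes 2022-05-20.
Since 2022-05-20 is a Friday and not a holiday, the date is unchanged.
So the filing is due 2022-05-20.

2022-05-20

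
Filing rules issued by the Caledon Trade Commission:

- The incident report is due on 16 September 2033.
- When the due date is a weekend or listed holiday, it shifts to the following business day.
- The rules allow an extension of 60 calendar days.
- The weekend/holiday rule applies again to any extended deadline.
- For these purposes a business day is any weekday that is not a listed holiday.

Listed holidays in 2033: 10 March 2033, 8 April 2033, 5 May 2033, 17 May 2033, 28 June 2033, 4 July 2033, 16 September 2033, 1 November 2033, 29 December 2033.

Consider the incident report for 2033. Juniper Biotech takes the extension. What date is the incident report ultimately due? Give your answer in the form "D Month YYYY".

Start from the fixed due date, 16 September 2033.
Because 16 September 2033 is a listed holiday, the deadline becomes 19 September 2033 (Monday).
With the 60-day extension, 19 September 2033 becomes 18 November 2033.
18 November 2033 is a Friday and not a listed holiday, so it stands.
Deadline: 18 November 2033.

18 November 2033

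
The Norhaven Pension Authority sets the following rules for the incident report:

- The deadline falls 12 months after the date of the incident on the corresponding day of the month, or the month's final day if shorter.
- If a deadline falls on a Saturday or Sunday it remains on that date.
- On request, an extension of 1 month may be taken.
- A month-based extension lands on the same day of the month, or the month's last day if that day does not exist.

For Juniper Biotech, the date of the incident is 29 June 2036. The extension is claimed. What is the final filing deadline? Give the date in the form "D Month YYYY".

12 months from 29 June 2036 is 29 June 2037.
29 June 2037 is a Monday; no weekend or holiday adjustment applies.
Applying the 1 month extension: 1 month after 29 June 2037 is 29 July 2037.
29 July 2037 falls on a Wednesday. The rules make no weekend/holiday allowance, so it remains 29 July 2037.
So the filing is due 29 July 2037.

29 July 2037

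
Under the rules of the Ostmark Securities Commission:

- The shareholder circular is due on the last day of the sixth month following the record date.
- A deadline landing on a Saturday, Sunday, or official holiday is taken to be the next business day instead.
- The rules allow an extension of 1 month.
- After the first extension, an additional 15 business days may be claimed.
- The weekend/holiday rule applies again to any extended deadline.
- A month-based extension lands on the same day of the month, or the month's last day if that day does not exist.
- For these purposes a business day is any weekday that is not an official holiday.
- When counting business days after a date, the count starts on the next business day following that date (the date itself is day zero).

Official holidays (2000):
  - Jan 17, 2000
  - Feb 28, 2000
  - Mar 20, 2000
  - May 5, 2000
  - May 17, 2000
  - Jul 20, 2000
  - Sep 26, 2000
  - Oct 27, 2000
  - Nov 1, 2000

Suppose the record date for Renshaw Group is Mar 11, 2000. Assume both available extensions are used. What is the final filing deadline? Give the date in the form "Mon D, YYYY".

6 months after Mar 11, 2000 is September 2000; that month ends on Sep 30, 2000.
Sep 30, 2000 is a Saturday; the next business day is Oct 2, 2000 (Monday).
The 1 month extension carries Oct 2, 2000 to Nov 2, 2000.
Nov 2, 2000 is a Thursday and not a listed holiday, so it stands.
The 15-business-day extension runs from Nov 2, 2000 to Nov 23, 2000.
Nov 23, 2000 falls on a Thursday, which is a business day, so no adjustment is needed.
Deadline: Nov 23, 2000.

Nov 23, 2000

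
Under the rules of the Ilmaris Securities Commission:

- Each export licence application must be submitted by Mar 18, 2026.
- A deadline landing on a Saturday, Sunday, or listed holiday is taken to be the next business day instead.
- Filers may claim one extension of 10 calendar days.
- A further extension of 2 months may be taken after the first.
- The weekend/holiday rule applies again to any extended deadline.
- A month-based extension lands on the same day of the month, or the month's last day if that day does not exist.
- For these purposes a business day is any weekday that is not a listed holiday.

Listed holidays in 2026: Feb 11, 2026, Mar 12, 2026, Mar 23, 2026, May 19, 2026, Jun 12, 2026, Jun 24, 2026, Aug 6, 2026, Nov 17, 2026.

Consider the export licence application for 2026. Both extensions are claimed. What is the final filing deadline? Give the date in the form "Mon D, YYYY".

The statutory due date is Mar 18, 2026.
Mar 18, 2026 falls on a Wednesday, which is a business day, so no adjustment is needed.
The 10-calendar-day extension moves the deadline from Mar 18, 2026 to Mar 28, 2026.
Mar 28, 2026 is a Saturday; the next business day is Mar 30, 2026 (Monday).
Add 2 months to Mar 30, 2026: May 30, 2026.
May 30, 2026 is a Saturday; the next business day is Jun 1, 2026 (Monday).
Final deadline: Jun 1, 2026.

Jun 1, 2026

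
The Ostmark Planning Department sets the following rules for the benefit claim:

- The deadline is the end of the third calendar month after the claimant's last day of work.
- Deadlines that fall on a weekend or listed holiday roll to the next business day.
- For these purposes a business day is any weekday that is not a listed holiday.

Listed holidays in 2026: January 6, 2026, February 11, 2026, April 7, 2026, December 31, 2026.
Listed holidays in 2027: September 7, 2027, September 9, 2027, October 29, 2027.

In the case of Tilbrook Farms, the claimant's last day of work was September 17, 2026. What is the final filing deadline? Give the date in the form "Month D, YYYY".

3 months after September 17, 2026 is December 2026; that month ends on December 31, 2026.
December 31, 2026 is a listed holiday, so it moves to the next business day, January 1, 2027 (Friday).
Deadline: January 1, 2027.

January 1, 2027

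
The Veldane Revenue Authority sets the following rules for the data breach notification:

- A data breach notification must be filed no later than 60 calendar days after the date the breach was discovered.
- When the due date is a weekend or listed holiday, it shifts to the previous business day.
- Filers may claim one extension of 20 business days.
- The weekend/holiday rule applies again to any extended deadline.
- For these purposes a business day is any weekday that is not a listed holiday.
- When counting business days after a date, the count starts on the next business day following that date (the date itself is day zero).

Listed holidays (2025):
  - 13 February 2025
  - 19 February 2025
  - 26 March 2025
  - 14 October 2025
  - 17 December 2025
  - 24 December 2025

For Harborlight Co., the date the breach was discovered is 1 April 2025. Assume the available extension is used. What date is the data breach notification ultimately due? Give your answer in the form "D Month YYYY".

27 June 2025

Adding 60 calendar days to 1 April 2025 gives 31 May 2025.
31 May 2025 is a Saturday, so it moves to the preceding business day, 30 May 2025 (Friday).
Applying the 20-business-day extension: 20 business days after 30 May 2025 is 27 June 2025.
27 June 2025 is a Friday and not a listed holiday, so it stands.
The final due date is 27 June 2025.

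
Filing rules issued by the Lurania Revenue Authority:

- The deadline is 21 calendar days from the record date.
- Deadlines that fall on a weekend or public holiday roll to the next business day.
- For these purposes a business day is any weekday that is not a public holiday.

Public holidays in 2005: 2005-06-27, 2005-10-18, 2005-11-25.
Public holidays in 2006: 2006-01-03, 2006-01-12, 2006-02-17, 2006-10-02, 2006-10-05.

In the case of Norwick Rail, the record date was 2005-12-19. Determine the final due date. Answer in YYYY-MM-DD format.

2006-01-09

Adding 21 calendar days to 2005-12-19 gives 2006-01-09.
Since 2006-01-09 is a Monday and not a holiday, the date is unchanged.
Final deadline: 2006-01-09.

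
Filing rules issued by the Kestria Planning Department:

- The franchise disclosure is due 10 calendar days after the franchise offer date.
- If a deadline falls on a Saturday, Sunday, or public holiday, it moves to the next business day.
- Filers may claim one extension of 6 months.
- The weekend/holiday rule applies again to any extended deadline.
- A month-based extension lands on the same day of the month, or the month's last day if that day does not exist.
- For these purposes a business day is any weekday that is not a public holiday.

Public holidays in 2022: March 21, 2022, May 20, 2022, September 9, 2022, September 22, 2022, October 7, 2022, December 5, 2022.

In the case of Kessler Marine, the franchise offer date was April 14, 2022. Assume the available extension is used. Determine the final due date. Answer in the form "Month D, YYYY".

October 25, 2022

10 calendar days after April 14, 2022 is April 24, 2022.
April 24, 2022 falls on a Sunday. Rolling to the next business day gives April 25, 2022, a Monday.
Applying the 6 months extension: 6 months after April 25, 2022 is October 25, 2022.
Since October 25, 2022 is a Tuesday and not a holiday, the date is unchanged.
Final deadline: October 25, 2022.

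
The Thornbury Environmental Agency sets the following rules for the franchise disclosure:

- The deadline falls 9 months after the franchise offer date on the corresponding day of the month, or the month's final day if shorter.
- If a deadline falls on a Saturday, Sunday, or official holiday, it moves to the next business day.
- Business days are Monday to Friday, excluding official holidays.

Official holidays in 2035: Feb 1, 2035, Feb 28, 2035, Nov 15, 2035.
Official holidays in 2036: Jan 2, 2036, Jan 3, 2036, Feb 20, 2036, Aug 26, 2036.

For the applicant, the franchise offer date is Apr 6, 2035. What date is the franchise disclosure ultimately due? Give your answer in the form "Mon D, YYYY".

Moving 9 months forward from Apr 6, 2035 on the corresponding day gives Jan 6, 2036.
Jan 6, 2036 is a Sunday; the next business day is Jan 7, 2036 (Monday).
So the filing is due Jan 7, 2036.

Jan 7, 2036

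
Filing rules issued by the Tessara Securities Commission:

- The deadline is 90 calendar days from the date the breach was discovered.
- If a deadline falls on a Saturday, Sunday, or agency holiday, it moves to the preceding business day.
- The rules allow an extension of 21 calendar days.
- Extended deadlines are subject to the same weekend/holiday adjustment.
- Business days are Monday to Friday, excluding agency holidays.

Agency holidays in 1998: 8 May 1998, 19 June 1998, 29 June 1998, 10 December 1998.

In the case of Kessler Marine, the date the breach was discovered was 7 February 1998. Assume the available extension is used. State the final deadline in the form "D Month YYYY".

28 May 1998

90 calendar days after 7 February 1998 is 8 May 1998.
8 May 1998 is a listed holiday; the preceding business day is 7 May 1998 (Thursday).
With the 21-day extension, 7 May 1998 becomes 28 May 1998.
28 May 1998 (Thursday) is already a business day.
Final deadline: 28 May 1998.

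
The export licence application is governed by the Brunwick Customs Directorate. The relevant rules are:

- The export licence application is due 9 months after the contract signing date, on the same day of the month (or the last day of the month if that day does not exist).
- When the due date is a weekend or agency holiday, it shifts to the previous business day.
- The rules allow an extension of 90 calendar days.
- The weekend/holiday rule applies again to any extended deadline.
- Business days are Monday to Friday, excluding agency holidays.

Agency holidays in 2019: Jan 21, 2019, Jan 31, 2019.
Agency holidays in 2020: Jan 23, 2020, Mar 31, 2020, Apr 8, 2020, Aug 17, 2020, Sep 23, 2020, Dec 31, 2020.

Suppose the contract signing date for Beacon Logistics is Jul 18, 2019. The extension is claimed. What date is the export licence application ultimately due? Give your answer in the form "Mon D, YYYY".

Jul 16, 2020

9 months from Jul 18, 2019 is Apr 18, 2020.
Apr 18, 2020 is a Saturday, so it moves to the preceding business day, Apr 17, 2020 (Friday).
Applying the 90-calendar-day extension: Apr 17, 2020 + 90 days = Jul 16, 2020.
Jul 16, 2020 (Thursday) is already a business day.
The final due date is Jul 16, 2020.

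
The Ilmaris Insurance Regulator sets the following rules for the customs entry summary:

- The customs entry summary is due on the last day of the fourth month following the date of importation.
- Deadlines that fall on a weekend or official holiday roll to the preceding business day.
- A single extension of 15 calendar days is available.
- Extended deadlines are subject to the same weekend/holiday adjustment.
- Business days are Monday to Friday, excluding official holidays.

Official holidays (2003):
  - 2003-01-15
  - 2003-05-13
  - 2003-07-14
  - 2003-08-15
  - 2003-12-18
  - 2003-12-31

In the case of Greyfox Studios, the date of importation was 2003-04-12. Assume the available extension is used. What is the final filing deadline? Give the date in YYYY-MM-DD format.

The fourth month after 2003-04-12 is August 2003, whose last day is 2003-08-31.
2003-08-31 falls on a Sunday. Rolling to the preceding business day gives 2003-08-29, a Friday.
Applying the 15-calendar-day extension: 2003-08-29 + 15 days = 2003-09-13.
Because 2003-09-13 is a Saturday, the deadline becomes 2003-09-12 (Friday).
Final deadline: 2003-09-12.

2003-09-12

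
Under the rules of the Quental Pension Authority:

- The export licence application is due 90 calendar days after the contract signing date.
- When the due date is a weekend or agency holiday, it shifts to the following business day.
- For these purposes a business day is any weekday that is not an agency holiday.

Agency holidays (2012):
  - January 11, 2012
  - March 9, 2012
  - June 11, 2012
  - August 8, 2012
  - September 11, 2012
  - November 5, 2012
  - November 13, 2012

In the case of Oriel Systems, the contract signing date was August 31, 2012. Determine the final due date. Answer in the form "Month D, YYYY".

November 29, 2012

Trigger date August 31, 2012 + 90 calendar days = November 29, 2012.
November 29, 2012 falls on a Thursday, which is a business day, so no adjustment is needed.
Deadline: November 29, 2012.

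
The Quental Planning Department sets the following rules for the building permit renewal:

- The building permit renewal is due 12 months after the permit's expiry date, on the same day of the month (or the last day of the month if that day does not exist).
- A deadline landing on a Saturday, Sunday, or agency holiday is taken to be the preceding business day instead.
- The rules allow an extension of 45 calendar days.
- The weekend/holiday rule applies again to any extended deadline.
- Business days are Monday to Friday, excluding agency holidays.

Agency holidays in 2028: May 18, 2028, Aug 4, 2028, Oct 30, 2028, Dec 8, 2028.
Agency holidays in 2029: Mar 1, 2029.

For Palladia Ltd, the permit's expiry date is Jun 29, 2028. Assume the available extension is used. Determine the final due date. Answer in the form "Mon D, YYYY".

Aug 13, 2029

12 months from Jun 29, 2028 is Jun 29, 2029.
Jun 29, 2029 falls on a Friday, which is a business day, so no adjustment is needed.
Add the 45 calendar-day extension to Jun 29, 2029: Aug 13, 2029.
Aug 13, 2029 falls on a Monday, which is a business day, so no adjustment is needed.
Deadline: Aug 13, 2029.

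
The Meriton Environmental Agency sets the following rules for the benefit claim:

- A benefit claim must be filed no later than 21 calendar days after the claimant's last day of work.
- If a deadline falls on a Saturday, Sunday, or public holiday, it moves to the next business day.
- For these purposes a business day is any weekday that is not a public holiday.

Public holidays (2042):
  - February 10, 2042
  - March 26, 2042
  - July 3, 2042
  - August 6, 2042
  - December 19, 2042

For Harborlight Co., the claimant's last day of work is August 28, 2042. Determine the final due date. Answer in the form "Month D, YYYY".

From August 28, 2042, 21 calendar days later is September 18, 2042.
September 18, 2042 is a Thursday and not a listed holiday, so it stands.
The final due date is September 18, 2042.

September 18, 2042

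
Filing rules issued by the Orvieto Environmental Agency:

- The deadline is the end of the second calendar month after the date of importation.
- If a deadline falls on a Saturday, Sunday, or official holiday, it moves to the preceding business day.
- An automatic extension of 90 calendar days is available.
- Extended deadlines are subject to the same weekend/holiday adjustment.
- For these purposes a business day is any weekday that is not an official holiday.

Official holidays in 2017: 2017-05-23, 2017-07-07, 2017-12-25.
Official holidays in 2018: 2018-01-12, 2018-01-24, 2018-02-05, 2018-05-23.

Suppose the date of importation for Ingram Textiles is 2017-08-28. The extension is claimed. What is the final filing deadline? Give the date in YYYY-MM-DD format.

2 months after 2017-08-28 is October 2017; that month ends on 2017-10-31.
Since 2017-10-31 is a Tuesday and not a holiday, the date is unchanged.
Applying the 90-calendar-day extension: 2017-10-31 + 90 days = 2018-01-29.
2018-01-29 (Monday) is already a business day.
Final deadline: 2018-01-29.

2018-01-29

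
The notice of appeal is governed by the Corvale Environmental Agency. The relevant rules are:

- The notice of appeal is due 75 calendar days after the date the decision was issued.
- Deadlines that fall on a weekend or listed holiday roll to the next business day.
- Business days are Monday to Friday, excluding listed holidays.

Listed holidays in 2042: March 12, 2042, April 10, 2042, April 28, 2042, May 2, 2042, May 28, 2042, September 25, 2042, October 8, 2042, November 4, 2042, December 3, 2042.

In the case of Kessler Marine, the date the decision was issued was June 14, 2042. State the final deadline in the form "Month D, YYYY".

August 28, 2042

Trigger date June 14, 2042 + 75 calendar days = August 28, 2042.
August 28, 2042 is a Thursday and not a listed holiday, so it stands.
Deadline: August 28, 2042.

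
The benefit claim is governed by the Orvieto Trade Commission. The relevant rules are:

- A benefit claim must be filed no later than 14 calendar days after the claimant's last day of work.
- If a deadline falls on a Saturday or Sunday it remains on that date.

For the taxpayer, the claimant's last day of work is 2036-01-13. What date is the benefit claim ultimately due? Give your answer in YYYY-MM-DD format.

Trigger date 2036-01-13 + 14 calendar days = 2036-01-27.
No adjustment is made for weekends or holidays, so 2036-01-27 stands.
The final due date is 2036-01-27.

2036-01-27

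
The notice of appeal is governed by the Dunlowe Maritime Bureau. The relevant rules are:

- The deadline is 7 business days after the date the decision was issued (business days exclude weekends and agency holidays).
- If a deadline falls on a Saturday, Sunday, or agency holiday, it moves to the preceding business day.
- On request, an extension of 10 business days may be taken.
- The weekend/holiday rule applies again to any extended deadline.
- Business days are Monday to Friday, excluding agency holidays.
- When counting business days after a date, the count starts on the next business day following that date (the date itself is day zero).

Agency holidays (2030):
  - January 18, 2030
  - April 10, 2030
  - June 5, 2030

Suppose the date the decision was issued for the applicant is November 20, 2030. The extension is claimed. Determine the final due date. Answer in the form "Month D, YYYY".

7 business days after November 20, 2030, excluding weekends and holidays, is November 29, 2030.
November 29, 2030 falls on a Friday, which is a business day, so no adjustment is needed.
Counting 10 further business days from November 29, 2030 reaches December 13, 2030.
Since December 13, 2030 is a Friday and not a holiday, the date is unchanged.
Final deadline: December 13, 2030.

December 13, 2030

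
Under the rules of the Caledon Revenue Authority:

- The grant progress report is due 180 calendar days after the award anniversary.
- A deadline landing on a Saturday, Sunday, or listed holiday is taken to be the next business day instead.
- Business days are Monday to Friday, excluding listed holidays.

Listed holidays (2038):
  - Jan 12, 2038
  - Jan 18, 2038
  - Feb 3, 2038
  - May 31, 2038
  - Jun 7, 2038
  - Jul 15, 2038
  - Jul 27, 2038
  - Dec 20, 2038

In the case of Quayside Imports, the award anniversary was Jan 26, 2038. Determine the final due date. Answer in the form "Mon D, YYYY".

From Jan 26, 2038, 180 calendar days later is Jul 25, 2038.
Because Jul 25, 2038 is a Sunday, the deadline becomes Jul 26, 2038 (Monday).
The final due date is Jul 26, 2038.

Jul 26, 2038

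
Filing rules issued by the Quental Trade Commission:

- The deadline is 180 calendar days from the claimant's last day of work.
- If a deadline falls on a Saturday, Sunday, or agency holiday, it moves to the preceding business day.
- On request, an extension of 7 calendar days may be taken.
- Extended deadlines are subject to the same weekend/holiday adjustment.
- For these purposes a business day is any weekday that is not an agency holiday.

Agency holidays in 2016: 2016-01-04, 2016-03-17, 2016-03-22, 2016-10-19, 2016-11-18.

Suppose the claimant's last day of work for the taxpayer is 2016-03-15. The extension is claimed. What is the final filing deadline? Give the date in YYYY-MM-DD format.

From 2016-03-15, 180 calendar days later is 2016-09-11.
2016-09-11 falls on a Sunday. Rolling to the preceding business day gives 2016-09-09, a Friday.
With the 7-day extension, 2016-09-09 becomes 2016-09-16.
Since 2016-09-16 is a Friday and not a holiday, the date is unchanged.
Final deadline: 2016-09-16.

2016-09-16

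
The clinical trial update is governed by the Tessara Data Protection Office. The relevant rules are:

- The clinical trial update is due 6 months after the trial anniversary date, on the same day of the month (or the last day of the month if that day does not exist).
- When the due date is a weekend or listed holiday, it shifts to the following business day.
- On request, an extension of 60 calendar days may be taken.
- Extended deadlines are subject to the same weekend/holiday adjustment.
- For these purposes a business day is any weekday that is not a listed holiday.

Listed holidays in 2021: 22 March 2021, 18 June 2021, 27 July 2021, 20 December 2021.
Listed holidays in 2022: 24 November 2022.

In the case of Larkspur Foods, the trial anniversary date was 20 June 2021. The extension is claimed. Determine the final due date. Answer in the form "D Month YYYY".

Moving 6 months forward from 20 June 2021 on the corresponding day gives 20 December 2021.
20 December 2021 is a listed holiday, so it moves to the next business day, 21 December 2021 (Tuesday).
Applying the 60-calendar-day extension: 21 December 2021 + 60 days = 19 February 2022.
19 February 2022 is a Saturday; the next business day is 21 February 2022 (Monday).
The final due date is 21 February 2022.

21 February 2022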